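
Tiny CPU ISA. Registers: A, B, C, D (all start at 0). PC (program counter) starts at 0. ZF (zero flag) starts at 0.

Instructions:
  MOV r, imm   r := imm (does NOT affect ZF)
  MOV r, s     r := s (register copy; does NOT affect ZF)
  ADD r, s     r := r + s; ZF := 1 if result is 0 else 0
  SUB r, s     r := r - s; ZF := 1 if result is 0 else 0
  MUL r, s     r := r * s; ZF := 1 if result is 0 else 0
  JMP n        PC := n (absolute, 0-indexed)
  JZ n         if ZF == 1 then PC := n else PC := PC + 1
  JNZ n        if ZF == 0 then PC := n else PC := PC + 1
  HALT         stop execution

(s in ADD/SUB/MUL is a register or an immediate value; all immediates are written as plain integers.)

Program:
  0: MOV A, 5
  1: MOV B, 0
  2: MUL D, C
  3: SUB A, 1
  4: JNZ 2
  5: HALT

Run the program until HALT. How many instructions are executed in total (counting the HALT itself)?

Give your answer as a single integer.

Answer: 18

Derivation:
Step 1: PC=0 exec 'MOV A, 5'. After: A=5 B=0 C=0 D=0 ZF=0 PC=1
Step 2: PC=1 exec 'MOV B, 0'. After: A=5 B=0 C=0 D=0 ZF=0 PC=2
Step 3: PC=2 exec 'MUL D, C'. After: A=5 B=0 C=0 D=0 ZF=1 PC=3
Step 4: PC=3 exec 'SUB A, 1'. After: A=4 B=0 C=0 D=0 ZF=0 PC=4
Step 5: PC=4 exec 'JNZ 2'. After: A=4 B=0 C=0 D=0 ZF=0 PC=2
Step 6: PC=2 exec 'MUL D, C'. After: A=4 B=0 C=0 D=0 ZF=1 PC=3
Step 7: PC=3 exec 'SUB A, 1'. After: A=3 B=0 C=0 D=0 ZF=0 PC=4
Step 8: PC=4 exec 'JNZ 2'. After: A=3 B=0 C=0 D=0 ZF=0 PC=2
Step 9: PC=2 exec 'MUL D, C'. After: A=3 B=0 C=0 D=0 ZF=1 PC=3
Step 10: PC=3 exec 'SUB A, 1'. After: A=2 B=0 C=0 D=0 ZF=0 PC=4
Step 11: PC=4 exec 'JNZ 2'. After: A=2 B=0 C=0 D=0 ZF=0 PC=2
Step 12: PC=2 exec 'MUL D, C'. After: A=2 B=0 C=0 D=0 ZF=1 PC=3
Step 13: PC=3 exec 'SUB A, 1'. After: A=1 B=0 C=0 D=0 ZF=0 PC=4
Step 14: PC=4 exec 'JNZ 2'. After: A=1 B=0 C=0 D=0 ZF=0 PC=2
Step 15: PC=2 exec 'MUL D, C'. After: A=1 B=0 C=0 D=0 ZF=1 PC=3
Step 16: PC=3 exec 'SUB A, 1'. After: A=0 B=0 C=0 D=0 ZF=1 PC=4
Step 17: PC=4 exec 'JNZ 2'. After: A=0 B=0 C=0 D=0 ZF=1 PC=5
Step 18: PC=5 exec 'HALT'. After: A=0 B=0 C=0 D=0 ZF=1 PC=5 HALTED
Total instructions executed: 18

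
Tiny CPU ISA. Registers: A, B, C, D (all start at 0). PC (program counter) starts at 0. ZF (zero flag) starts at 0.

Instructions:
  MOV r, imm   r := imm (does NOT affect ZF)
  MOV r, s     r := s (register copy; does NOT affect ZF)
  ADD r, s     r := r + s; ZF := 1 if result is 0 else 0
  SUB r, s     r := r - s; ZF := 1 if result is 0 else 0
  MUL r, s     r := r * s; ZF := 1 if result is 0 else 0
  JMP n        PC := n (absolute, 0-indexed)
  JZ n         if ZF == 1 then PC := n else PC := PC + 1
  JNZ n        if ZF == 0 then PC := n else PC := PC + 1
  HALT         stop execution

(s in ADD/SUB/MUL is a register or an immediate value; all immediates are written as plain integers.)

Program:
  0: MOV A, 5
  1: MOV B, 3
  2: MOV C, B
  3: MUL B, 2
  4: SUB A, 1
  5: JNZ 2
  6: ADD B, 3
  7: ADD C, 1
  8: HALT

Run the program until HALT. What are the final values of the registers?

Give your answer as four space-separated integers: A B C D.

Step 1: PC=0 exec 'MOV A, 5'. After: A=5 B=0 C=0 D=0 ZF=0 PC=1
Step 2: PC=1 exec 'MOV B, 3'. After: A=5 B=3 C=0 D=0 ZF=0 PC=2
Step 3: PC=2 exec 'MOV C, B'. After: A=5 B=3 C=3 D=0 ZF=0 PC=3
Step 4: PC=3 exec 'MUL B, 2'. After: A=5 B=6 C=3 D=0 ZF=0 PC=4
Step 5: PC=4 exec 'SUB A, 1'. After: A=4 B=6 C=3 D=0 ZF=0 PC=5
Step 6: PC=5 exec 'JNZ 2'. After: A=4 B=6 C=3 D=0 ZF=0 PC=2
Step 7: PC=2 exec 'MOV C, B'. After: A=4 B=6 C=6 D=0 ZF=0 PC=3
Step 8: PC=3 exec 'MUL B, 2'. After: A=4 B=12 C=6 D=0 ZF=0 PC=4
Step 9: PC=4 exec 'SUB A, 1'. After: A=3 B=12 C=6 D=0 ZF=0 PC=5
Step 10: PC=5 exec 'JNZ 2'. After: A=3 B=12 C=6 D=0 ZF=0 PC=2
Step 11: PC=2 exec 'MOV C, B'. After: A=3 B=12 C=12 D=0 ZF=0 PC=3
Step 12: PC=3 exec 'MUL B, 2'. After: A=3 B=24 C=12 D=0 ZF=0 PC=4
Step 13: PC=4 exec 'SUB A, 1'. After: A=2 B=24 C=12 D=0 ZF=0 PC=5
Step 14: PC=5 exec 'JNZ 2'. After: A=2 B=24 C=12 D=0 ZF=0 PC=2
Step 15: PC=2 exec 'MOV C, B'. After: A=2 B=24 C=24 D=0 ZF=0 PC=3
Step 16: PC=3 exec 'MUL B, 2'. After: A=2 B=48 C=24 D=0 ZF=0 PC=4
Step 17: PC=4 exec 'SUB A, 1'. After: A=1 B=48 C=24 D=0 ZF=0 PC=5
Step 18: PC=5 exec 'JNZ 2'. After: A=1 B=48 C=24 D=0 ZF=0 PC=2
Step 19: PC=2 exec 'MOV C, B'. After: A=1 B=48 C=48 D=0 ZF=0 PC=3
Step 20: PC=3 exec 'MUL B, 2'. After: A=1 B=96 C=48 D=0 ZF=0 PC=4
Step 21: PC=4 exec 'SUB A, 1'. After: A=0 B=96 C=48 D=0 ZF=1 PC=5
Step 22: PC=5 exec 'JNZ 2'. After: A=0 B=96 C=48 D=0 ZF=1 PC=6
Step 23: PC=6 exec 'ADD B, 3'. After: A=0 B=99 C=48 D=0 ZF=0 PC=7
Step 24: PC=7 exec 'ADD C, 1'. After: A=0 B=99 C=49 D=0 ZF=0 PC=8
Step 25: PC=8 exec 'HALT'. After: A=0 B=99 C=49 D=0 ZF=0 PC=8 HALTED

Answer: 0 99 49 0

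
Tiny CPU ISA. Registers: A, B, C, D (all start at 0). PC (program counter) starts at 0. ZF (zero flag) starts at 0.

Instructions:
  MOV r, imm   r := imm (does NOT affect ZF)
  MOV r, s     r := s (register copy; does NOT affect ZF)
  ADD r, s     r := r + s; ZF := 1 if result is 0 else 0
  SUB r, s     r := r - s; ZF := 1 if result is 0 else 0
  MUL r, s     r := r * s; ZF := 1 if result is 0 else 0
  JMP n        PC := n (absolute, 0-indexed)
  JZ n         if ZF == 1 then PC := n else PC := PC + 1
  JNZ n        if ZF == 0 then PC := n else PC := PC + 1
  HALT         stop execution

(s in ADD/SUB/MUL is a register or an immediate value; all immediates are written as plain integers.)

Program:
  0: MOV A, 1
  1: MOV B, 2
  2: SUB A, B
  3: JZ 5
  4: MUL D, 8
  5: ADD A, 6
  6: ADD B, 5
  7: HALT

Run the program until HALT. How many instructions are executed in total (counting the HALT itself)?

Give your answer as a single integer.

Step 1: PC=0 exec 'MOV A, 1'. After: A=1 B=0 C=0 D=0 ZF=0 PC=1
Step 2: PC=1 exec 'MOV B, 2'. After: A=1 B=2 C=0 D=0 ZF=0 PC=2
Step 3: PC=2 exec 'SUB A, B'. After: A=-1 B=2 C=0 D=0 ZF=0 PC=3
Step 4: PC=3 exec 'JZ 5'. After: A=-1 B=2 C=0 D=0 ZF=0 PC=4
Step 5: PC=4 exec 'MUL D, 8'. After: A=-1 B=2 C=0 D=0 ZF=1 PC=5
Step 6: PC=5 exec 'ADD A, 6'. After: A=5 B=2 C=0 D=0 ZF=0 PC=6
Step 7: PC=6 exec 'ADD B, 5'. After: A=5 B=7 C=0 D=0 ZF=0 PC=7
Step 8: PC=7 exec 'HALT'. After: A=5 B=7 C=0 D=0 ZF=0 PC=7 HALTED
Total instructions executed: 8

Answer: 8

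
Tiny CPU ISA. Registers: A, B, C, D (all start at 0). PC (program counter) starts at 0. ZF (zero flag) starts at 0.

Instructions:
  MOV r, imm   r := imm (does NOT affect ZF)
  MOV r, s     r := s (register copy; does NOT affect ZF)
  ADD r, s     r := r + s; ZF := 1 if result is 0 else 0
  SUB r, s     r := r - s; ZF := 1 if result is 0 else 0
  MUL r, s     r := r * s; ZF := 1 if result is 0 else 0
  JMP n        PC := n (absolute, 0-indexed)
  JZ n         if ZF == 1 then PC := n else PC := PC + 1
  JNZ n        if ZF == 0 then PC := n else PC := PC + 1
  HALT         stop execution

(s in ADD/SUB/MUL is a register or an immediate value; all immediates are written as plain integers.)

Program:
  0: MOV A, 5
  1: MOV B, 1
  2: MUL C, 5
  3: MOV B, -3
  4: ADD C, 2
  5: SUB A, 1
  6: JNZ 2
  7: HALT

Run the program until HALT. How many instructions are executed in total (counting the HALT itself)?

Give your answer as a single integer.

Answer: 28

Derivation:
Step 1: PC=0 exec 'MOV A, 5'. After: A=5 B=0 C=0 D=0 ZF=0 PC=1
Step 2: PC=1 exec 'MOV B, 1'. After: A=5 B=1 C=0 D=0 ZF=0 PC=2
Step 3: PC=2 exec 'MUL C, 5'. After: A=5 B=1 C=0 D=0 ZF=1 PC=3
Step 4: PC=3 exec 'MOV B, -3'. After: A=5 B=-3 C=0 D=0 ZF=1 PC=4
Step 5: PC=4 exec 'ADD C, 2'. After: A=5 B=-3 C=2 D=0 ZF=0 PC=5
Step 6: PC=5 exec 'SUB A, 1'. After: A=4 B=-3 C=2 D=0 ZF=0 PC=6
Step 7: PC=6 exec 'JNZ 2'. After: A=4 B=-3 C=2 D=0 ZF=0 PC=2
Step 8: PC=2 exec 'MUL C, 5'. After: A=4 B=-3 C=10 D=0 ZF=0 PC=3
Step 9: PC=3 exec 'MOV B, -3'. After: A=4 B=-3 C=10 D=0 ZF=0 PC=4
Step 10: PC=4 exec 'ADD C, 2'. After: A=4 B=-3 C=12 D=0 ZF=0 PC=5
Step 11: PC=5 exec 'SUB A, 1'. After: A=3 B=-3 C=12 D=0 ZF=0 PC=6
Step 12: PC=6 exec 'JNZ 2'. After: A=3 B=-3 C=12 D=0 ZF=0 PC=2
Step 13: PC=2 exec 'MUL C, 5'. After: A=3 B=-3 C=60 D=0 ZF=0 PC=3
Step 14: PC=3 exec 'MOV B, -3'. After: A=3 B=-3 C=60 D=0 ZF=0 PC=4
Step 15: PC=4 exec 'ADD C, 2'. After: A=3 B=-3 C=62 D=0 ZF=0 PC=5
Step 16: PC=5 exec 'SUB A, 1'. After: A=2 B=-3 C=62 D=0 ZF=0 PC=6
Step 17: PC=6 exec 'JNZ 2'. After: A=2 B=-3 C=62 D=0 ZF=0 PC=2
Step 18: PC=2 exec 'MUL C, 5'. After: A=2 B=-3 C=310 D=0 ZF=0 PC=3
Step 19: PC=3 exec 'MOV B, -3'. After: A=2 B=-3 C=310 D=0 ZF=0 PC=4
Step 20: PC=4 exec 'ADD C, 2'. After: A=2 B=-3 C=312 D=0 ZF=0 PC=5
Step 21: PC=5 exec 'SUB A, 1'. After: A=1 B=-3 C=312 D=0 ZF=0 PC=6
Step 22: PC=6 exec 'JNZ 2'. After: A=1 B=-3 C=312 D=0 ZF=0 PC=2
Step 23: PC=2 exec 'MUL C, 5'. After: A=1 B=-3 C=1560 D=0 ZF=0 PC=3
Step 24: PC=3 exec 'MOV B, -3'. After: A=1 B=-3 C=1560 D=0 ZF=0 PC=4
Step 25: PC=4 exec 'ADD C, 2'. After: A=1 B=-3 C=1562 D=0 ZF=0 PC=5
Step 26: PC=5 exec 'SUB A, 1'. After: A=0 B=-3 C=1562 D=0 ZF=1 PC=6
Step 27: PC=6 exec 'JNZ 2'. After: A=0 B=-3 C=1562 D=0 ZF=1 PC=7
Step 28: PC=7 exec 'HALT'. After: A=0 B=-3 C=1562 D=0 ZF=1 PC=7 HALTED
Total instructions executed: 28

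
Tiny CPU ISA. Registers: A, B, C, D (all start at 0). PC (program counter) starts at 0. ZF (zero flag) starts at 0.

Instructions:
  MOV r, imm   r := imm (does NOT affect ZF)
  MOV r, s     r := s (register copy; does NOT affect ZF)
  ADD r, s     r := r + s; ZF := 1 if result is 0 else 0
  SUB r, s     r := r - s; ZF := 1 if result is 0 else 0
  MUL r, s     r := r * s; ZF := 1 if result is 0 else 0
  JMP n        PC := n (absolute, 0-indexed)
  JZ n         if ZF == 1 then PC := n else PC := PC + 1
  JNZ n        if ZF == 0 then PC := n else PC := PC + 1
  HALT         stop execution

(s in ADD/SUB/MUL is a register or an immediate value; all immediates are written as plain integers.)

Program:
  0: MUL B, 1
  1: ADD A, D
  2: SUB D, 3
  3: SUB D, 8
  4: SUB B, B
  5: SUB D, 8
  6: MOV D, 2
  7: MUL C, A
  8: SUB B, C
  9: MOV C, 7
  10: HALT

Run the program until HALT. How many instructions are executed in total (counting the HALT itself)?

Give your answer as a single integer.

Answer: 11

Derivation:
Step 1: PC=0 exec 'MUL B, 1'. After: A=0 B=0 C=0 D=0 ZF=1 PC=1
Step 2: PC=1 exec 'ADD A, D'. After: A=0 B=0 C=0 D=0 ZF=1 PC=2
Step 3: PC=2 exec 'SUB D, 3'. After: A=0 B=0 C=0 D=-3 ZF=0 PC=3
Step 4: PC=3 exec 'SUB D, 8'. After: A=0 B=0 C=0 D=-11 ZF=0 PC=4
Step 5: PC=4 exec 'SUB B, B'. After: A=0 B=0 C=0 D=-11 ZF=1 PC=5
Step 6: PC=5 exec 'SUB D, 8'. After: A=0 B=0 C=0 D=-19 ZF=0 PC=6
Step 7: PC=6 exec 'MOV D, 2'. After: A=0 B=0 C=0 D=2 ZF=0 PC=7
Step 8: PC=7 exec 'MUL C, A'. After: A=0 B=0 C=0 D=2 ZF=1 PC=8
Step 9: PC=8 exec 'SUB B, C'. After: A=0 B=0 C=0 D=2 ZF=1 PC=9
Step 10: PC=9 exec 'MOV C, 7'. After: A=0 B=0 C=7 D=2 ZF=1 PC=10
Step 11: PC=10 exec 'HALT'. After: A=0 B=0 C=7 D=2 ZF=1 PC=10 HALTED
Total instructions executed: 11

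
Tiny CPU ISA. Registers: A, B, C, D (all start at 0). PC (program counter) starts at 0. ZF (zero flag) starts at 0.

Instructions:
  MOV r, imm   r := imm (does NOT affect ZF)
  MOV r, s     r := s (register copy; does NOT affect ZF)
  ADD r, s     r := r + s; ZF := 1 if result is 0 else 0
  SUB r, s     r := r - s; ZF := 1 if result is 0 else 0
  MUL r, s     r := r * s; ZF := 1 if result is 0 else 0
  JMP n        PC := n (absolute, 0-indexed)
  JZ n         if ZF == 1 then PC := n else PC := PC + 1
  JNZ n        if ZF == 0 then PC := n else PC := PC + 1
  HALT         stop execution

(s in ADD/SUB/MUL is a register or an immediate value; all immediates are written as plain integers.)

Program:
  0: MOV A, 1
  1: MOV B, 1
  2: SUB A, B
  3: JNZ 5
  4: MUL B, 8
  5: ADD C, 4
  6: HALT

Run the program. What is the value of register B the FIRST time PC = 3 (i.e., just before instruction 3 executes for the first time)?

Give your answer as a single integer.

Step 1: PC=0 exec 'MOV A, 1'. After: A=1 B=0 C=0 D=0 ZF=0 PC=1
Step 2: PC=1 exec 'MOV B, 1'. After: A=1 B=1 C=0 D=0 ZF=0 PC=2
Step 3: PC=2 exec 'SUB A, B'. After: A=0 B=1 C=0 D=0 ZF=1 PC=3
First time PC=3: B=1

1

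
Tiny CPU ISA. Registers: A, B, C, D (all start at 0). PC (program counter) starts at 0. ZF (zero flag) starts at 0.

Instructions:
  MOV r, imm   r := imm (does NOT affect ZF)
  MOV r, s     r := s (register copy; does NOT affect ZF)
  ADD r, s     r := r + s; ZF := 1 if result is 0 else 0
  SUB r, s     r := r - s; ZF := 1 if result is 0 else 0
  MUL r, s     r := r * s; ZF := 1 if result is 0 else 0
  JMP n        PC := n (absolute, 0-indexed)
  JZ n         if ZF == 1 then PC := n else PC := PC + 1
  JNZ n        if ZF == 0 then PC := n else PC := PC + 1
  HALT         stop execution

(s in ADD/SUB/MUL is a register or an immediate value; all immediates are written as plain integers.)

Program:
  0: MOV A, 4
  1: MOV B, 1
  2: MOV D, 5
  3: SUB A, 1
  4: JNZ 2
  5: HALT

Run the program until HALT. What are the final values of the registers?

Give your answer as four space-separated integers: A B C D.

Step 1: PC=0 exec 'MOV A, 4'. After: A=4 B=0 C=0 D=0 ZF=0 PC=1
Step 2: PC=1 exec 'MOV B, 1'. After: A=4 B=1 C=0 D=0 ZF=0 PC=2
Step 3: PC=2 exec 'MOV D, 5'. After: A=4 B=1 C=0 D=5 ZF=0 PC=3
Step 4: PC=3 exec 'SUB A, 1'. After: A=3 B=1 C=0 D=5 ZF=0 PC=4
Step 5: PC=4 exec 'JNZ 2'. After: A=3 B=1 C=0 D=5 ZF=0 PC=2
Step 6: PC=2 exec 'MOV D, 5'. After: A=3 B=1 C=0 D=5 ZF=0 PC=3
Step 7: PC=3 exec 'SUB A, 1'. After: A=2 B=1 C=0 D=5 ZF=0 PC=4
Step 8: PC=4 exec 'JNZ 2'. After: A=2 B=1 C=0 D=5 ZF=0 PC=2
Step 9: PC=2 exec 'MOV D, 5'. After: A=2 B=1 C=0 D=5 ZF=0 PC=3
Step 10: PC=3 exec 'SUB A, 1'. After: A=1 B=1 C=0 D=5 ZF=0 PC=4
Step 11: PC=4 exec 'JNZ 2'. After: A=1 B=1 C=0 D=5 ZF=0 PC=2
Step 12: PC=2 exec 'MOV D, 5'. After: A=1 B=1 C=0 D=5 ZF=0 PC=3
Step 13: PC=3 exec 'SUB A, 1'. After: A=0 B=1 C=0 D=5 ZF=1 PC=4
Step 14: PC=4 exec 'JNZ 2'. After: A=0 B=1 C=0 D=5 ZF=1 PC=5
Step 15: PC=5 exec 'HALT'. After: A=0 B=1 C=0 D=5 ZF=1 PC=5 HALTED

Answer: 0 1 0 5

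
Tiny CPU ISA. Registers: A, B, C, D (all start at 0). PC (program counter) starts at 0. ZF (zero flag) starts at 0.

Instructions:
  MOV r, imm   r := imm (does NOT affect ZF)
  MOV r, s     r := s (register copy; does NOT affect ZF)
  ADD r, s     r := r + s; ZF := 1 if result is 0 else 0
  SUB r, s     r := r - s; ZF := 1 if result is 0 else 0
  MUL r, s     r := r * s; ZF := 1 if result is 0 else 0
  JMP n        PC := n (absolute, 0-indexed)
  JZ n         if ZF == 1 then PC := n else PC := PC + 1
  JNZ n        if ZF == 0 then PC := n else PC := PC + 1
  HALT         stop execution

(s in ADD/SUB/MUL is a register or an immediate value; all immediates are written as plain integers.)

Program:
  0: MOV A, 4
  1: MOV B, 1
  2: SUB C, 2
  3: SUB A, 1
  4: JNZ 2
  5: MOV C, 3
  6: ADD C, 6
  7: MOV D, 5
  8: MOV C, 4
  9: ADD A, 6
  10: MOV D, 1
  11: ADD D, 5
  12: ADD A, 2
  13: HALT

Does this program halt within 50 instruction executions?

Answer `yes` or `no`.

Step 1: PC=0 exec 'MOV A, 4'. After: A=4 B=0 C=0 D=0 ZF=0 PC=1
Step 2: PC=1 exec 'MOV B, 1'. After: A=4 B=1 C=0 D=0 ZF=0 PC=2
Step 3: PC=2 exec 'SUB C, 2'. After: A=4 B=1 C=-2 D=0 ZF=0 PC=3
Step 4: PC=3 exec 'SUB A, 1'. After: A=3 B=1 C=-2 D=0 ZF=0 PC=4
Step 5: PC=4 exec 'JNZ 2'. After: A=3 B=1 C=-2 D=0 ZF=0 PC=2
Step 6: PC=2 exec 'SUB C, 2'. After: A=3 B=1 C=-4 D=0 ZF=0 PC=3
Step 7: PC=3 exec 'SUB A, 1'. After: A=2 B=1 C=-4 D=0 ZF=0 PC=4
Step 8: PC=4 exec 'JNZ 2'. After: A=2 B=1 C=-4 D=0 ZF=0 PC=2
Step 9: PC=2 exec 'SUB C, 2'. After: A=2 B=1 C=-6 D=0 ZF=0 PC=3
Step 10: PC=3 exec 'SUB A, 1'. After: A=1 B=1 C=-6 D=0 ZF=0 PC=4
Step 11: PC=4 exec 'JNZ 2'. After: A=1 B=1 C=-6 D=0 ZF=0 PC=2
Step 12: PC=2 exec 'SUB C, 2'. After: A=1 B=1 C=-8 D=0 ZF=0 PC=3
Step 13: PC=3 exec 'SUB A, 1'. After: A=0 B=1 C=-8 D=0 ZF=1 PC=4
Step 14: PC=4 exec 'JNZ 2'. After: A=0 B=1 C=-8 D=0 ZF=1 PC=5
Step 15: PC=5 exec 'MOV C, 3'. After: A=0 B=1 C=3 D=0 ZF=1 PC=6
Step 16: PC=6 exec 'ADD C, 6'. After: A=0 B=1 C=9 D=0 ZF=0 PC=7
Step 17: PC=7 exec 'MOV D, 5'. After: A=0 B=1 C=9 D=5 ZF=0 PC=8
Step 18: PC=8 exec 'MOV C, 4'. After: A=0 B=1 C=4 D=5 ZF=0 PC=9
Step 19: PC=9 exec 'ADD A, 6'. After: A=6 B=1 C=4 D=5 ZF=0 PC=10
Step 20: PC=10 exec 'MOV D, 1'. After: A=6 B=1 C=4 D=1 ZF=0 PC=11
Step 21: PC=11 exec 'ADD D, 5'. After: A=6 B=1 C=4 D=6 ZF=0 PC=12
Step 22: PC=12 exec 'ADD A, 2'. After: A=8 B=1 C=4 D=6 ZF=0 PC=13
Step 23: PC=13 exec 'HALT'. After: A=8 B=1 C=4 D=6 ZF=0 PC=13 HALTED

Answer: yes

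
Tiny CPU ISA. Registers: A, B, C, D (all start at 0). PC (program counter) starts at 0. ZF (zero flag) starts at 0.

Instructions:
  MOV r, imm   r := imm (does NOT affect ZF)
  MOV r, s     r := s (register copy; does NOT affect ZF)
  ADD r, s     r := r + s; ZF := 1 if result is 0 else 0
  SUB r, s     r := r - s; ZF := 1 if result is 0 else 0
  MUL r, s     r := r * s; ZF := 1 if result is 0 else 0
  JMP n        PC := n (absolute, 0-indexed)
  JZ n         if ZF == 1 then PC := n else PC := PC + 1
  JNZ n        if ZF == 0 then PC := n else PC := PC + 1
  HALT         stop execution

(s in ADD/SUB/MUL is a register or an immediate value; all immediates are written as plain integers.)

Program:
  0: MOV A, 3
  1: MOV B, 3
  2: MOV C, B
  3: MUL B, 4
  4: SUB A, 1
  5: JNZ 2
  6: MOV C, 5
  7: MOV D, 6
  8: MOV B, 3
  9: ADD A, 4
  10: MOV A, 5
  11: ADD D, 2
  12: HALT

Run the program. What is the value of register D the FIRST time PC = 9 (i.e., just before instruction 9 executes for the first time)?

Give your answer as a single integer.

Step 1: PC=0 exec 'MOV A, 3'. After: A=3 B=0 C=0 D=0 ZF=0 PC=1
Step 2: PC=1 exec 'MOV B, 3'. After: A=3 B=3 C=0 D=0 ZF=0 PC=2
Step 3: PC=2 exec 'MOV C, B'. After: A=3 B=3 C=3 D=0 ZF=0 PC=3
Step 4: PC=3 exec 'MUL B, 4'. After: A=3 B=12 C=3 D=0 ZF=0 PC=4
Step 5: PC=4 exec 'SUB A, 1'. After: A=2 B=12 C=3 D=0 ZF=0 PC=5
Step 6: PC=5 exec 'JNZ 2'. After: A=2 B=12 C=3 D=0 ZF=0 PC=2
Step 7: PC=2 exec 'MOV C, B'. After: A=2 B=12 C=12 D=0 ZF=0 PC=3
Step 8: PC=3 exec 'MUL B, 4'. After: A=2 B=48 C=12 D=0 ZF=0 PC=4
Step 9: PC=4 exec 'SUB A, 1'. After: A=1 B=48 C=12 D=0 ZF=0 PC=5
Step 10: PC=5 exec 'JNZ 2'. After: A=1 B=48 C=12 D=0 ZF=0 PC=2
Step 11: PC=2 exec 'MOV C, B'. After: A=1 B=48 C=48 D=0 ZF=0 PC=3
Step 12: PC=3 exec 'MUL B, 4'. After: A=1 B=192 C=48 D=0 ZF=0 PC=4
Step 13: PC=4 exec 'SUB A, 1'. After: A=0 B=192 C=48 D=0 ZF=1 PC=5
Step 14: PC=5 exec 'JNZ 2'. After: A=0 B=192 C=48 D=0 ZF=1 PC=6
Step 15: PC=6 exec 'MOV C, 5'. After: A=0 B=192 C=5 D=0 ZF=1 PC=7
Step 16: PC=7 exec 'MOV D, 6'. After: A=0 B=192 C=5 D=6 ZF=1 PC=8
Step 17: PC=8 exec 'MOV B, 3'. After: A=0 B=3 C=5 D=6 ZF=1 PC=9
First time PC=9: D=6

6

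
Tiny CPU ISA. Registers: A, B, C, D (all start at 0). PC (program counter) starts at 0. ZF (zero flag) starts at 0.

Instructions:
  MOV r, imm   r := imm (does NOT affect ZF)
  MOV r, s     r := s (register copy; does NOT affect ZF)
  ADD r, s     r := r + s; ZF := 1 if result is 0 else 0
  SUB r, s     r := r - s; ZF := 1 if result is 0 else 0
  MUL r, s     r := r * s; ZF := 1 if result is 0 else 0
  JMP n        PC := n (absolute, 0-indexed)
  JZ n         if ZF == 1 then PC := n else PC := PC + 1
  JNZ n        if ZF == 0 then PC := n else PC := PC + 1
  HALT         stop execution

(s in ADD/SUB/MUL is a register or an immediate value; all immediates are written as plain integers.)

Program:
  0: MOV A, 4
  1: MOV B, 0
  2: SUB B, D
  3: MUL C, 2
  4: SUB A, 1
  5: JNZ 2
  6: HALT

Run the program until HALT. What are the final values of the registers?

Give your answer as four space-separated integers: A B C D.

Answer: 0 0 0 0

Derivation:
Step 1: PC=0 exec 'MOV A, 4'. After: A=4 B=0 C=0 D=0 ZF=0 PC=1
Step 2: PC=1 exec 'MOV B, 0'. After: A=4 B=0 C=0 D=0 ZF=0 PC=2
Step 3: PC=2 exec 'SUB B, D'. After: A=4 B=0 C=0 D=0 ZF=1 PC=3
Step 4: PC=3 exec 'MUL C, 2'. After: A=4 B=0 C=0 D=0 ZF=1 PC=4
Step 5: PC=4 exec 'SUB A, 1'. After: A=3 B=0 C=0 D=0 ZF=0 PC=5
Step 6: PC=5 exec 'JNZ 2'. After: A=3 B=0 C=0 D=0 ZF=0 PC=2
Step 7: PC=2 exec 'SUB B, D'. After: A=3 B=0 C=0 D=0 ZF=1 PC=3
Step 8: PC=3 exec 'MUL C, 2'. After: A=3 B=0 C=0 D=0 ZF=1 PC=4
Step 9: PC=4 exec 'SUB A, 1'. After: A=2 B=0 C=0 D=0 ZF=0 PC=5
Step 10: PC=5 exec 'JNZ 2'. After: A=2 B=0 C=0 D=0 ZF=0 PC=2
Step 11: PC=2 exec 'SUB B, D'. After: A=2 B=0 C=0 D=0 ZF=1 PC=3
Step 12: PC=3 exec 'MUL C, 2'. After: A=2 B=0 C=0 D=0 ZF=1 PC=4
Step 13: PC=4 exec 'SUB A, 1'. After: A=1 B=0 C=0 D=0 ZF=0 PC=5
Step 14: PC=5 exec 'JNZ 2'. After: A=1 B=0 C=0 D=0 ZF=0 PC=2
Step 15: PC=2 exec 'SUB B, D'. After: A=1 B=0 C=0 D=0 ZF=1 PC=3
Step 16: PC=3 exec 'MUL C, 2'. After: A=1 B=0 C=0 D=0 ZF=1 PC=4
Step 17: PC=4 exec 'SUB A, 1'. After: A=0 B=0 C=0 D=0 ZF=1 PC=5
Step 18: PC=5 exec 'JNZ 2'. After: A=0 B=0 C=0 D=0 ZF=1 PC=6
Step 19: PC=6 exec 'HALT'. After: A=0 B=0 C=0 D=0 ZF=1 PC=6 HALTED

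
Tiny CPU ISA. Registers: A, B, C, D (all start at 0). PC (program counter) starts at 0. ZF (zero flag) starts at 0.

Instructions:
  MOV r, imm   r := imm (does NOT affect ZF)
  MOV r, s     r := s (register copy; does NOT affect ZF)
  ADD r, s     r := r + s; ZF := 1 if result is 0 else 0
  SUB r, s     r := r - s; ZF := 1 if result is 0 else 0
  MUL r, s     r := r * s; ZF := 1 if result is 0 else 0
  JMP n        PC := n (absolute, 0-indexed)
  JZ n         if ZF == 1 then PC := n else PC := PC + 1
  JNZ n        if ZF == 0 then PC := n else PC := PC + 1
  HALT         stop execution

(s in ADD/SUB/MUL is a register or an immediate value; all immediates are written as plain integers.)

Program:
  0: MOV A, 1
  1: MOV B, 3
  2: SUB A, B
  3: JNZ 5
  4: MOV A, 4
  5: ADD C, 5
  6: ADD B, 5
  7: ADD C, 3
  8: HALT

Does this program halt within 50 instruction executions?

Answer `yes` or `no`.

Answer: yes

Derivation:
Step 1: PC=0 exec 'MOV A, 1'. After: A=1 B=0 C=0 D=0 ZF=0 PC=1
Step 2: PC=1 exec 'MOV B, 3'. After: A=1 B=3 C=0 D=0 ZF=0 PC=2
Step 3: PC=2 exec 'SUB A, B'. After: A=-2 B=3 C=0 D=0 ZF=0 PC=3
Step 4: PC=3 exec 'JNZ 5'. After: A=-2 B=3 C=0 D=0 ZF=0 PC=5
Step 5: PC=5 exec 'ADD C, 5'. After: A=-2 B=3 C=5 D=0 ZF=0 PC=6
Step 6: PC=6 exec 'ADD B, 5'. After: A=-2 B=8 C=5 D=0 ZF=0 PC=7
Step 7: PC=7 exec 'ADD C, 3'. After: A=-2 B=8 C=8 D=0 ZF=0 PC=8
Step 8: PC=8 exec 'HALT'. After: A=-2 B=8 C=8 D=0 ZF=0 PC=8 HALTED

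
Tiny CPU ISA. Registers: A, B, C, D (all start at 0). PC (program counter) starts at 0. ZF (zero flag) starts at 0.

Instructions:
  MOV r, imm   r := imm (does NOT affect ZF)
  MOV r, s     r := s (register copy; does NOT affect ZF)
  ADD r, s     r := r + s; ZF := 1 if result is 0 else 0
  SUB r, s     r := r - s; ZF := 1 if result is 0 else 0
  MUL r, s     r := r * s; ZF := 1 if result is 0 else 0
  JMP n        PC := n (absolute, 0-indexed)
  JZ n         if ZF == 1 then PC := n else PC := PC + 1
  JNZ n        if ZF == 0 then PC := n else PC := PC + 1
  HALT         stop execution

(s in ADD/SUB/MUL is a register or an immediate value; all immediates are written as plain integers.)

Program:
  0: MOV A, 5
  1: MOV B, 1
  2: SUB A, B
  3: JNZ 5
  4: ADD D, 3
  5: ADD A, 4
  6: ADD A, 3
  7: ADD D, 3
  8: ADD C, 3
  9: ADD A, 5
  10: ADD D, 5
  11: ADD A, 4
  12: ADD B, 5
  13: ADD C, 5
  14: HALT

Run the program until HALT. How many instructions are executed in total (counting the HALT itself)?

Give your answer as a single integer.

Answer: 14

Derivation:
Step 1: PC=0 exec 'MOV A, 5'. After: A=5 B=0 C=0 D=0 ZF=0 PC=1
Step 2: PC=1 exec 'MOV B, 1'. After: A=5 B=1 C=0 D=0 ZF=0 PC=2
Step 3: PC=2 exec 'SUB A, B'. After: A=4 B=1 C=0 D=0 ZF=0 PC=3
Step 4: PC=3 exec 'JNZ 5'. After: A=4 B=1 C=0 D=0 ZF=0 PC=5
Step 5: PC=5 exec 'ADD A, 4'. After: A=8 B=1 C=0 D=0 ZF=0 PC=6
Step 6: PC=6 exec 'ADD A, 3'. After: A=11 B=1 C=0 D=0 ZF=0 PC=7
Step 7: PC=7 exec 'ADD D, 3'. After: A=11 B=1 C=0 D=3 ZF=0 PC=8
Step 8: PC=8 exec 'ADD C, 3'. After: A=11 B=1 C=3 D=3 ZF=0 PC=9
Step 9: PC=9 exec 'ADD A, 5'. After: A=16 B=1 C=3 D=3 ZF=0 PC=10
Step 10: PC=10 exec 'ADD D, 5'. After: A=16 B=1 C=3 D=8 ZF=0 PC=11
Step 11: PC=11 exec 'ADD A, 4'. After: A=20 B=1 C=3 D=8 ZF=0 PC=12
Step 12: PC=12 exec 'ADD B, 5'. After: A=20 B=6 C=3 D=8 ZF=0 PC=13
Step 13: PC=13 exec 'ADD C, 5'. After: A=20 B=6 C=8 D=8 ZF=0 PC=14
Step 14: PC=14 exec 'HALT'. After: A=20 B=6 C=8 D=8 ZF=0 PC=14 HALTED
Total instructions executed: 14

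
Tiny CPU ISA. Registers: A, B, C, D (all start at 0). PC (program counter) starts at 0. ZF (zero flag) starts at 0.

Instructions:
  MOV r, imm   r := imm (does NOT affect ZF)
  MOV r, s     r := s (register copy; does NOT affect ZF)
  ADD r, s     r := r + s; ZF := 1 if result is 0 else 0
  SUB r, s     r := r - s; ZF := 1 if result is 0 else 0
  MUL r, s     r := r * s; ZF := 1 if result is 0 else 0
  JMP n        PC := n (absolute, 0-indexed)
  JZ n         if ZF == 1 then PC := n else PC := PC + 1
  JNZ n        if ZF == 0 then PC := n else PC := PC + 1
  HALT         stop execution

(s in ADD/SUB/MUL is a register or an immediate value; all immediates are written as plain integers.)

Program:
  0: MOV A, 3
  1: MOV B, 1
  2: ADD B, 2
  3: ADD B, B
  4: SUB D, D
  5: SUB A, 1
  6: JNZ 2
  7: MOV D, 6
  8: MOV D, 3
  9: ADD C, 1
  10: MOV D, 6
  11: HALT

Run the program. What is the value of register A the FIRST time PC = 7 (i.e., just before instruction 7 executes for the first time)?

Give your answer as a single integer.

Step 1: PC=0 exec 'MOV A, 3'. After: A=3 B=0 C=0 D=0 ZF=0 PC=1
Step 2: PC=1 exec 'MOV B, 1'. After: A=3 B=1 C=0 D=0 ZF=0 PC=2
Step 3: PC=2 exec 'ADD B, 2'. After: A=3 B=3 C=0 D=0 ZF=0 PC=3
Step 4: PC=3 exec 'ADD B, B'. After: A=3 B=6 C=0 D=0 ZF=0 PC=4
Step 5: PC=4 exec 'SUB D, D'. After: A=3 B=6 C=0 D=0 ZF=1 PC=5
Step 6: PC=5 exec 'SUB A, 1'. After: A=2 B=6 C=0 D=0 ZF=0 PC=6
Step 7: PC=6 exec 'JNZ 2'. After: A=2 B=6 C=0 D=0 ZF=0 PC=2
Step 8: PC=2 exec 'ADD B, 2'. After: A=2 B=8 C=0 D=0 ZF=0 PC=3
Step 9: PC=3 exec 'ADD B, B'. After: A=2 B=16 C=0 D=0 ZF=0 PC=4
Step 10: PC=4 exec 'SUB D, D'. After: A=2 B=16 C=0 D=0 ZF=1 PC=5
Step 11: PC=5 exec 'SUB A, 1'. After: A=1 B=16 C=0 D=0 ZF=0 PC=6
Step 12: PC=6 exec 'JNZ 2'. After: A=1 B=16 C=0 D=0 ZF=0 PC=2
Step 13: PC=2 exec 'ADD B, 2'. After: A=1 B=18 C=0 D=0 ZF=0 PC=3
Step 14: PC=3 exec 'ADD B, B'. After: A=1 B=36 C=0 D=0 ZF=0 PC=4
Step 15: PC=4 exec 'SUB D, D'. After: A=1 B=36 C=0 D=0 ZF=1 PC=5
Step 16: PC=5 exec 'SUB A, 1'. After: A=0 B=36 C=0 D=0 ZF=1 PC=6
Step 17: PC=6 exec 'JNZ 2'. After: A=0 B=36 C=0 D=0 ZF=1 PC=7
First time PC=7: A=0

0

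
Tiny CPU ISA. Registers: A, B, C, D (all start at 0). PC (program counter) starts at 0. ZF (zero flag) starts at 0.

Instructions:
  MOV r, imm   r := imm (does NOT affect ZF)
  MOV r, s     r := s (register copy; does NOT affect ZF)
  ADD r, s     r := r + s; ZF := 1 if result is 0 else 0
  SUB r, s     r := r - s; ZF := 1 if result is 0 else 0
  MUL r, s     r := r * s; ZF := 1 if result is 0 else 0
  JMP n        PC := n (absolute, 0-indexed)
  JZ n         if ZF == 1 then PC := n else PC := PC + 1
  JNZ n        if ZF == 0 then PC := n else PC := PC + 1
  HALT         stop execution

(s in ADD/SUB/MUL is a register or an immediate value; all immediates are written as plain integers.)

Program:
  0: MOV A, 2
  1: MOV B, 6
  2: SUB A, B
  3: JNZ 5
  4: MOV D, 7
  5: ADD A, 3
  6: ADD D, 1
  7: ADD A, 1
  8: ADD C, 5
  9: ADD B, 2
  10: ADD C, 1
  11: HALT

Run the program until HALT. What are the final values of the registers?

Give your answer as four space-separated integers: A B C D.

Step 1: PC=0 exec 'MOV A, 2'. After: A=2 B=0 C=0 D=0 ZF=0 PC=1
Step 2: PC=1 exec 'MOV B, 6'. After: A=2 B=6 C=0 D=0 ZF=0 PC=2
Step 3: PC=2 exec 'SUB A, B'. After: A=-4 B=6 C=0 D=0 ZF=0 PC=3
Step 4: PC=3 exec 'JNZ 5'. After: A=-4 B=6 C=0 D=0 ZF=0 PC=5
Step 5: PC=5 exec 'ADD A, 3'. After: A=-1 B=6 C=0 D=0 ZF=0 PC=6
Step 6: PC=6 exec 'ADD D, 1'. After: A=-1 B=6 C=0 D=1 ZF=0 PC=7
Step 7: PC=7 exec 'ADD A, 1'. After: A=0 B=6 C=0 D=1 ZF=1 PC=8
Step 8: PC=8 exec 'ADD C, 5'. After: A=0 B=6 C=5 D=1 ZF=0 PC=9
Step 9: PC=9 exec 'ADD B, 2'. After: A=0 B=8 C=5 D=1 ZF=0 PC=10
Step 10: PC=10 exec 'ADD C, 1'. After: A=0 B=8 C=6 D=1 ZF=0 PC=11
Step 11: PC=11 exec 'HALT'. After: A=0 B=8 C=6 D=1 ZF=0 PC=11 HALTED

Answer: 0 8 6 1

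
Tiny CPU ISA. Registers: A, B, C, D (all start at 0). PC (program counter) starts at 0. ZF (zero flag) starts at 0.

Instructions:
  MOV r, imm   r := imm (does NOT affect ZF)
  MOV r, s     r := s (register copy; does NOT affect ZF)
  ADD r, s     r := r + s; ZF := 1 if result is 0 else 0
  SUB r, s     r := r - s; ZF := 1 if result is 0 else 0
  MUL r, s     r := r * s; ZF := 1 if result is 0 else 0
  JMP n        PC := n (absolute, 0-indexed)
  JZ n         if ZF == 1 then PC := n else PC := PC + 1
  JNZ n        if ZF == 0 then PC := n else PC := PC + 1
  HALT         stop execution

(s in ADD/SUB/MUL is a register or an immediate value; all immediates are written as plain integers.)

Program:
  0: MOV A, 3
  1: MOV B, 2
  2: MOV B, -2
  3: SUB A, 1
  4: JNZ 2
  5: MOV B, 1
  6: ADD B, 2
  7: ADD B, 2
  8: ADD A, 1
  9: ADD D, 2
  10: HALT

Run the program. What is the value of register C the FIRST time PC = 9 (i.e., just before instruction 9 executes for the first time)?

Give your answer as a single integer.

Step 1: PC=0 exec 'MOV A, 3'. After: A=3 B=0 C=0 D=0 ZF=0 PC=1
Step 2: PC=1 exec 'MOV B, 2'. After: A=3 B=2 C=0 D=0 ZF=0 PC=2
Step 3: PC=2 exec 'MOV B, -2'. After: A=3 B=-2 C=0 D=0 ZF=0 PC=3
Step 4: PC=3 exec 'SUB A, 1'. After: A=2 B=-2 C=0 D=0 ZF=0 PC=4
Step 5: PC=4 exec 'JNZ 2'. After: A=2 B=-2 C=0 D=0 ZF=0 PC=2
Step 6: PC=2 exec 'MOV B, -2'. After: A=2 B=-2 C=0 D=0 ZF=0 PC=3
Step 7: PC=3 exec 'SUB A, 1'. After: A=1 B=-2 C=0 D=0 ZF=0 PC=4
Step 8: PC=4 exec 'JNZ 2'. After: A=1 B=-2 C=0 D=0 ZF=0 PC=2
Step 9: PC=2 exec 'MOV B, -2'. After: A=1 B=-2 C=0 D=0 ZF=0 PC=3
Step 10: PC=3 exec 'SUB A, 1'. After: A=0 B=-2 C=0 D=0 ZF=1 PC=4
Step 11: PC=4 exec 'JNZ 2'. After: A=0 B=-2 C=0 D=0 ZF=1 PC=5
Step 12: PC=5 exec 'MOV B, 1'. After: A=0 B=1 C=0 D=0 ZF=1 PC=6
Step 13: PC=6 exec 'ADD B, 2'. After: A=0 B=3 C=0 D=0 ZF=0 PC=7
Step 14: PC=7 exec 'ADD B, 2'. After: A=0 B=5 C=0 D=0 ZF=0 PC=8
Step 15: PC=8 exec 'ADD A, 1'. After: A=1 B=5 C=0 D=0 ZF=0 PC=9
First time PC=9: C=0

0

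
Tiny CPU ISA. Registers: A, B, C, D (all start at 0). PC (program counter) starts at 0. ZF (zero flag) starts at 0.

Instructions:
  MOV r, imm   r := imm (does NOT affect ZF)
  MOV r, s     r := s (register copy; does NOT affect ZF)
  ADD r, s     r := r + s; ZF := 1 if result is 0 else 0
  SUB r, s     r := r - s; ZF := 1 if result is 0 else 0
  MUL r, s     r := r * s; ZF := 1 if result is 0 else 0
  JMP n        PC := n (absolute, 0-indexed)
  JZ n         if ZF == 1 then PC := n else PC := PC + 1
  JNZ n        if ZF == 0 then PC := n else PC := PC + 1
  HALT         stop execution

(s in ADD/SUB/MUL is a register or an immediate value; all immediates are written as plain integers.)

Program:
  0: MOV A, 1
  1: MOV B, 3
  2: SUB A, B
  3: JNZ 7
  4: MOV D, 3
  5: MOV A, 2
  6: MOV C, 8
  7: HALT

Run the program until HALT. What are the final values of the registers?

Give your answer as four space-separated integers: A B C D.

Step 1: PC=0 exec 'MOV A, 1'. After: A=1 B=0 C=0 D=0 ZF=0 PC=1
Step 2: PC=1 exec 'MOV B, 3'. After: A=1 B=3 C=0 D=0 ZF=0 PC=2
Step 3: PC=2 exec 'SUB A, B'. After: A=-2 B=3 C=0 D=0 ZF=0 PC=3
Step 4: PC=3 exec 'JNZ 7'. After: A=-2 B=3 C=0 D=0 ZF=0 PC=7
Step 5: PC=7 exec 'HALT'. After: A=-2 B=3 C=0 D=0 ZF=0 PC=7 HALTED

Answer: -2 3 0 0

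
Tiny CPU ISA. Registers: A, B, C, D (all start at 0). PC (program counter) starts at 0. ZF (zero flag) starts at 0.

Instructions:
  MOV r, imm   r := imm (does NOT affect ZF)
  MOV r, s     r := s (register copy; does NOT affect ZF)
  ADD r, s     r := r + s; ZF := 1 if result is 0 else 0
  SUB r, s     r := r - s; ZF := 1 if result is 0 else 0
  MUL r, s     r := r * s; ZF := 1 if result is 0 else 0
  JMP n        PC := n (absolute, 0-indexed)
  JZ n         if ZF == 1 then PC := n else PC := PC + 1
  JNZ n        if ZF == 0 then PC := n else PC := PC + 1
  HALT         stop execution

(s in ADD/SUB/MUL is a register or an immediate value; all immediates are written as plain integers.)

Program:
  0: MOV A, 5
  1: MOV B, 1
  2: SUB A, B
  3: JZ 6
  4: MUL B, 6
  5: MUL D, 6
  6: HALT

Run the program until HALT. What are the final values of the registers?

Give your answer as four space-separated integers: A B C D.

Step 1: PC=0 exec 'MOV A, 5'. After: A=5 B=0 C=0 D=0 ZF=0 PC=1
Step 2: PC=1 exec 'MOV B, 1'. After: A=5 B=1 C=0 D=0 ZF=0 PC=2
Step 3: PC=2 exec 'SUB A, B'. After: A=4 B=1 C=0 D=0 ZF=0 PC=3
Step 4: PC=3 exec 'JZ 6'. After: A=4 B=1 C=0 D=0 ZF=0 PC=4
Step 5: PC=4 exec 'MUL B, 6'. After: A=4 B=6 C=0 D=0 ZF=0 PC=5
Step 6: PC=5 exec 'MUL D, 6'. After: A=4 B=6 C=0 D=0 ZF=1 PC=6
Step 7: PC=6 exec 'HALT'. After: A=4 B=6 C=0 D=0 ZF=1 PC=6 HALTED

Answer: 4 6 0 0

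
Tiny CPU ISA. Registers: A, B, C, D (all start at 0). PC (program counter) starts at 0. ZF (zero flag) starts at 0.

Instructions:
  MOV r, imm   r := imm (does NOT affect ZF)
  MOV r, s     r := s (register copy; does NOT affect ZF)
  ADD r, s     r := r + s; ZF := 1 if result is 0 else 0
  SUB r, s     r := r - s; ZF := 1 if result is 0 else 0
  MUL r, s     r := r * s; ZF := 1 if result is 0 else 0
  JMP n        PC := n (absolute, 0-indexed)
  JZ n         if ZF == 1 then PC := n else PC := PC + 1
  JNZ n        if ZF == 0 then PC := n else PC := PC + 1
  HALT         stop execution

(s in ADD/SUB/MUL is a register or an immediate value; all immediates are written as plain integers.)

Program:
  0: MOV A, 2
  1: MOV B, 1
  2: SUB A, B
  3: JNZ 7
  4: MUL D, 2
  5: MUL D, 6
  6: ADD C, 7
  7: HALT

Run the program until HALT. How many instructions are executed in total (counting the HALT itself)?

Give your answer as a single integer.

Answer: 5

Derivation:
Step 1: PC=0 exec 'MOV A, 2'. After: A=2 B=0 C=0 D=0 ZF=0 PC=1
Step 2: PC=1 exec 'MOV B, 1'. After: A=2 B=1 C=0 D=0 ZF=0 PC=2
Step 3: PC=2 exec 'SUB A, B'. After: A=1 B=1 C=0 D=0 ZF=0 PC=3
Step 4: PC=3 exec 'JNZ 7'. After: A=1 B=1 C=0 D=0 ZF=0 PC=7
Step 5: PC=7 exec 'HALT'. After: A=1 B=1 C=0 D=0 ZF=0 PC=7 HALTED
Total instructions executed: 5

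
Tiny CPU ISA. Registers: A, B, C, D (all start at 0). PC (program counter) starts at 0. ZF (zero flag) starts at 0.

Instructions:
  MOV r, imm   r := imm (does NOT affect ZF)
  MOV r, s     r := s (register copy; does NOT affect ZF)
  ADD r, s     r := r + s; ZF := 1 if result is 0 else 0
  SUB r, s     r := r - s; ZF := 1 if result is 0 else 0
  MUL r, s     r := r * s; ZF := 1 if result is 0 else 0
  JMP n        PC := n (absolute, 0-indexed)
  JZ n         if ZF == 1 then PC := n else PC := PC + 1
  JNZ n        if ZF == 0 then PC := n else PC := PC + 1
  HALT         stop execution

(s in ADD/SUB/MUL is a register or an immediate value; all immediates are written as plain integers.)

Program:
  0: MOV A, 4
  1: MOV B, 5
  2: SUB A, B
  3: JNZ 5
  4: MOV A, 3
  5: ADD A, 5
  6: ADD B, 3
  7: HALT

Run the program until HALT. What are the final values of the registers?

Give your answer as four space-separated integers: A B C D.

Step 1: PC=0 exec 'MOV A, 4'. After: A=4 B=0 C=0 D=0 ZF=0 PC=1
Step 2: PC=1 exec 'MOV B, 5'. After: A=4 B=5 C=0 D=0 ZF=0 PC=2
Step 3: PC=2 exec 'SUB A, B'. After: A=-1 B=5 C=0 D=0 ZF=0 PC=3
Step 4: PC=3 exec 'JNZ 5'. After: A=-1 B=5 C=0 D=0 ZF=0 PC=5
Step 5: PC=5 exec 'ADD A, 5'. After: A=4 B=5 C=0 D=0 ZF=0 PC=6
Step 6: PC=6 exec 'ADD B, 3'. After: A=4 B=8 C=0 D=0 ZF=0 PC=7
Step 7: PC=7 exec 'HALT'. After: A=4 B=8 C=0 D=0 ZF=0 PC=7 HALTED

Answer: 4 8 0 0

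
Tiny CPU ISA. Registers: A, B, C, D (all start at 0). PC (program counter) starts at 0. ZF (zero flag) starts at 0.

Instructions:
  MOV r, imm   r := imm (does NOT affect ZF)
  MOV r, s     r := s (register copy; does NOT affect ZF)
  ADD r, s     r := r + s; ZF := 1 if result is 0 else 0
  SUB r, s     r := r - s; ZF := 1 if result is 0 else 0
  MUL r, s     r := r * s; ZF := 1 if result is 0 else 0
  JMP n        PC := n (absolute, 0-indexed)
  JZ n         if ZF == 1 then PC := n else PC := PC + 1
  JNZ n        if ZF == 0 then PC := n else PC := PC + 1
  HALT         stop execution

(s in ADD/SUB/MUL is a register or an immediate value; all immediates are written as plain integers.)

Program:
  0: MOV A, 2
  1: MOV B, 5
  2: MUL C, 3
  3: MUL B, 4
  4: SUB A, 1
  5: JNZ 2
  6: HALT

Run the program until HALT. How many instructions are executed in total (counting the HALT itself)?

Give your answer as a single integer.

Answer: 11

Derivation:
Step 1: PC=0 exec 'MOV A, 2'. After: A=2 B=0 C=0 D=0 ZF=0 PC=1
Step 2: PC=1 exec 'MOV B, 5'. After: A=2 B=5 C=0 D=0 ZF=0 PC=2
Step 3: PC=2 exec 'MUL C, 3'. After: A=2 B=5 C=0 D=0 ZF=1 PC=3
Step 4: PC=3 exec 'MUL B, 4'. After: A=2 B=20 C=0 D=0 ZF=0 PC=4
Step 5: PC=4 exec 'SUB A, 1'. After: A=1 B=20 C=0 D=0 ZF=0 PC=5
Step 6: PC=5 exec 'JNZ 2'. After: A=1 B=20 C=0 D=0 ZF=0 PC=2
Step 7: PC=2 exec 'MUL C, 3'. After: A=1 B=20 C=0 D=0 ZF=1 PC=3
Step 8: PC=3 exec 'MUL B, 4'. After: A=1 B=80 C=0 D=0 ZF=0 PC=4
Step 9: PC=4 exec 'SUB A, 1'. After: A=0 B=80 C=0 D=0 ZF=1 PC=5
Step 10: PC=5 exec 'JNZ 2'. After: A=0 B=80 C=0 D=0 ZF=1 PC=6
Step 11: PC=6 exec 'HALT'. After: A=0 B=80 C=0 D=0 ZF=1 PC=6 HALTED
Total instructions executed: 11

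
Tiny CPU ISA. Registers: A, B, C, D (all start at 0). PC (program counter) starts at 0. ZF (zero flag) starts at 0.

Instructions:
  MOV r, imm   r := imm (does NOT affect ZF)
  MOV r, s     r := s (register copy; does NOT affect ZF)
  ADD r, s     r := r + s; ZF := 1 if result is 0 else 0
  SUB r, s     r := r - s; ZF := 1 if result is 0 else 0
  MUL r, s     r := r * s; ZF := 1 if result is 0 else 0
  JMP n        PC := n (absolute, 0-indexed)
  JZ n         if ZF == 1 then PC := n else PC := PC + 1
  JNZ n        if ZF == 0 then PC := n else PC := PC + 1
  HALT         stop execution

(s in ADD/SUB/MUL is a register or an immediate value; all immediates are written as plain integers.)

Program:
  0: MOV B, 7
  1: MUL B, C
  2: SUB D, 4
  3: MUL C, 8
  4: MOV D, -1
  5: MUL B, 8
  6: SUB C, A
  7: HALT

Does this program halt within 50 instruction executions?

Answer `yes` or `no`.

Answer: yes

Derivation:
Step 1: PC=0 exec 'MOV B, 7'. After: A=0 B=7 C=0 D=0 ZF=0 PC=1
Step 2: PC=1 exec 'MUL B, C'. After: A=0 B=0 C=0 D=0 ZF=1 PC=2
Step 3: PC=2 exec 'SUB D, 4'. After: A=0 B=0 C=0 D=-4 ZF=0 PC=3
Step 4: PC=3 exec 'MUL C, 8'. After: A=0 B=0 C=0 D=-4 ZF=1 PC=4
Step 5: PC=4 exec 'MOV D, -1'. After: A=0 B=0 C=0 D=-1 ZF=1 PC=5
Step 6: PC=5 exec 'MUL B, 8'. After: A=0 B=0 C=0 D=-1 ZF=1 PC=6
Step 7: PC=6 exec 'SUB C, A'. After: A=0 B=0 C=0 D=-1 ZF=1 PC=7
Step 8: PC=7 exec 'HALT'. After: A=0 B=0 C=0 D=-1 ZF=1 PC=7 HALTED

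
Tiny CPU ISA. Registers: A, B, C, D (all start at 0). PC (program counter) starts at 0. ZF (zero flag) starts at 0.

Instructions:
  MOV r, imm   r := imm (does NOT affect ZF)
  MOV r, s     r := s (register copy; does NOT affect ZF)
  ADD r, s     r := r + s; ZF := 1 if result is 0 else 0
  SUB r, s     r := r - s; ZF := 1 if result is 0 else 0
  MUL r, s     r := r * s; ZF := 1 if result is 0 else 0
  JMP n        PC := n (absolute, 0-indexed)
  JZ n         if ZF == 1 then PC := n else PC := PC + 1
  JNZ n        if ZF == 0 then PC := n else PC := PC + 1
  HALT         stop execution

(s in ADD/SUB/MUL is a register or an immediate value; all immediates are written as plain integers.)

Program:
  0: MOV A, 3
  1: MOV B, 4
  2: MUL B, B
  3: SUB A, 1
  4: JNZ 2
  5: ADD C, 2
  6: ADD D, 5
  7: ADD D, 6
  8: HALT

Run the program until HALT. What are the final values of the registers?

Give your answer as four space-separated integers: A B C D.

Answer: 0 65536 2 11

Derivation:
Step 1: PC=0 exec 'MOV A, 3'. After: A=3 B=0 C=0 D=0 ZF=0 PC=1
Step 2: PC=1 exec 'MOV B, 4'. After: A=3 B=4 C=0 D=0 ZF=0 PC=2
Step 3: PC=2 exec 'MUL B, B'. After: A=3 B=16 C=0 D=0 ZF=0 PC=3
Step 4: PC=3 exec 'SUB A, 1'. After: A=2 B=16 C=0 D=0 ZF=0 PC=4
Step 5: PC=4 exec 'JNZ 2'. After: A=2 B=16 C=0 D=0 ZF=0 PC=2
Step 6: PC=2 exec 'MUL B, B'. After: A=2 B=256 C=0 D=0 ZF=0 PC=3
Step 7: PC=3 exec 'SUB A, 1'. After: A=1 B=256 C=0 D=0 ZF=0 PC=4
Step 8: PC=4 exec 'JNZ 2'. After: A=1 B=256 C=0 D=0 ZF=0 PC=2
Step 9: PC=2 exec 'MUL B, B'. After: A=1 B=65536 C=0 D=0 ZF=0 PC=3
Step 10: PC=3 exec 'SUB A, 1'. After: A=0 B=65536 C=0 D=0 ZF=1 PC=4
Step 11: PC=4 exec 'JNZ 2'. After: A=0 B=65536 C=0 D=0 ZF=1 PC=5
Step 12: PC=5 exec 'ADD C, 2'. After: A=0 B=65536 C=2 D=0 ZF=0 PC=6
Step 13: PC=6 exec 'ADD D, 5'. After: A=0 B=65536 C=2 D=5 ZF=0 PC=7
Step 14: PC=7 exec 'ADD D, 6'. After: A=0 B=65536 C=2 D=11 ZF=0 PC=8
Step 15: PC=8 exec 'HALT'. After: A=0 B=65536 C=2 D=11 ZF=0 PC=8 HALTED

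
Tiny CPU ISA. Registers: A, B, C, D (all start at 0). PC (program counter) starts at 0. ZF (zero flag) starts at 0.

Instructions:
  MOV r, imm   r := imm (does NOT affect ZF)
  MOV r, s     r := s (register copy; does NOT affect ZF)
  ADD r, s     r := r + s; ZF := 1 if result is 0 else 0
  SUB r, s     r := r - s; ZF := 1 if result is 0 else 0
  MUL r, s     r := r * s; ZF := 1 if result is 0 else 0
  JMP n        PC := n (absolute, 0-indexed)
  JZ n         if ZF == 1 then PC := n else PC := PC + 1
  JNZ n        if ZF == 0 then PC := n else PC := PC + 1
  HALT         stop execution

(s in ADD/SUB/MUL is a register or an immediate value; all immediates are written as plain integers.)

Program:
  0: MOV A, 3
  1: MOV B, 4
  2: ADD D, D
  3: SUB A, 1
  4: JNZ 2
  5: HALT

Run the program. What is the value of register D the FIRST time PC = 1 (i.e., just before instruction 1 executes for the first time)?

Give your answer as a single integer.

Step 1: PC=0 exec 'MOV A, 3'. After: A=3 B=0 C=0 D=0 ZF=0 PC=1
First time PC=1: D=0

0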